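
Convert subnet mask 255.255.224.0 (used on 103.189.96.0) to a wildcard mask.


Subnet mask: 255.255.224.0
Wildcard = 255.255.255.255 - subnet mask
255 - 255 = 0
255 - 255 = 0
255 - 224 = 31
255 - 0 = 255
Wildcard: 0.0.31.255


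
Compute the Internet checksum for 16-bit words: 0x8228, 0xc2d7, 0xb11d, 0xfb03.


Sum all words (with carry folding):
+ 0x8228 = 0x8228
+ 0xc2d7 = 0x4500
+ 0xb11d = 0xf61d
+ 0xfb03 = 0xf121
One's complement: ~0xf121
Checksum = 0x0ede


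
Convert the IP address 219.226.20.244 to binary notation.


219 = 11011011
226 = 11100010
20 = 00010100
244 = 11110100
Binary: 11011011.11100010.00010100.11110100


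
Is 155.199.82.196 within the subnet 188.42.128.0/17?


Subnet network: 188.42.128.0
Test IP AND mask: 155.199.0.0
No, 155.199.82.196 is not in 188.42.128.0/17


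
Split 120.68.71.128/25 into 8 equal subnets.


New prefix = 25 + 3 = 28
Each subnet has 16 addresses
  120.68.71.128/28
  120.68.71.144/28
  120.68.71.160/28
  120.68.71.176/28
  120.68.71.192/28
  120.68.71.208/28
  120.68.71.224/28
  120.68.71.240/28
Subnets: 120.68.71.128/28, 120.68.71.144/28, 120.68.71.160/28, 120.68.71.176/28, 120.68.71.192/28, 120.68.71.208/28, 120.68.71.224/28, 120.68.71.240/28


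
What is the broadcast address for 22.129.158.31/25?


Network: 22.129.158.0/25
Host bits = 7
Set all host bits to 1:
Broadcast: 22.129.158.127


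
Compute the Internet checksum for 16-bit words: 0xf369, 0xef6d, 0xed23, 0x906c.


Sum all words (with carry folding):
+ 0xf369 = 0xf369
+ 0xef6d = 0xe2d7
+ 0xed23 = 0xcffb
+ 0x906c = 0x6068
One's complement: ~0x6068
Checksum = 0x9f97


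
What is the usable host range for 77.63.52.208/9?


Network: 77.0.0.0
Broadcast: 77.127.255.255
First usable = network + 1
Last usable = broadcast - 1
Range: 77.0.0.1 to 77.127.255.254


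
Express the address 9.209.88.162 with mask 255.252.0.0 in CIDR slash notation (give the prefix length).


Binary: 11111111.11111100.00000000.00000000
Count leading 1s
Prefix: /14


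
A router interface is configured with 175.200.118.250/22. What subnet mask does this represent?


/22 means 22 network bits, 10 host bits
Binary: 11111111111111111111110000000000
Mask: 255.255.252.0


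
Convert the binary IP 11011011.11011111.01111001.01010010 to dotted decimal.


11011011 = 219
11011111 = 223
01111001 = 121
01010010 = 82
IP: 219.223.121.82


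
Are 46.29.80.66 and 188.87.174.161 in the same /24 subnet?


Mask: 255.255.255.0
46.29.80.66 AND mask = 46.29.80.0
188.87.174.161 AND mask = 188.87.174.0
No, different subnets (46.29.80.0 vs 188.87.174.0)


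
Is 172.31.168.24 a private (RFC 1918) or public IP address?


RFC 1918 private ranges:
  10.0.0.0/8 (10.0.0.0 - 10.255.255.255)
  172.16.0.0/12 (172.16.0.0 - 172.31.255.255)
  192.168.0.0/16 (192.168.0.0 - 192.168.255.255)
Private (in 172.16.0.0/12)


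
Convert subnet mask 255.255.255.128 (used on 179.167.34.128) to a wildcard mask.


Subnet mask: 255.255.255.128
Wildcard = 255.255.255.255 - subnet mask
255 - 255 = 0
255 - 255 = 0
255 - 255 = 0
255 - 128 = 127
Wildcard: 0.0.0.127


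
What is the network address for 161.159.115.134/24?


IP:   10100001.10011111.01110011.10000110
Mask: 11111111.11111111.11111111.00000000
AND operation:
Net:  10100001.10011111.01110011.00000000
Network: 161.159.115.0/24


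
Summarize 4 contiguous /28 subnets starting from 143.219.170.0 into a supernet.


Original prefix: /28
Number of subnets: 4 = 2^2
New prefix = 28 - 2 = 26
Supernet: 143.219.170.0/26


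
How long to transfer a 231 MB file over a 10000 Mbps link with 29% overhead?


Effective throughput = 10000 * (1 - 29/100) = 7100 Mbps
File size in Mb = 231 * 8 = 1848 Mb
Time = 1848 / 7100
Time = 0.2603 seconds


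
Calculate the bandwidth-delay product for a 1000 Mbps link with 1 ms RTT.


BDP = bandwidth * RTT
= 1000 Mbps * 1 ms
= 1000 * 1e6 * 1 / 1000 bits
= 1000000 bits
= 125000 bytes
= 122.0703 KB
BDP = 1000000 bits (125000 bytes)


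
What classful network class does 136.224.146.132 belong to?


First octet: 136
Binary: 10001000
10xxxxxx -> Class B (128-191)
Class B, default mask 255.255.0.0 (/16)


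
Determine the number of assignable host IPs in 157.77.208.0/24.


Host bits = 32 - 24 = 8
Total addresses = 2^8 = 256
Usable = total - 2 (network and broadcast)
Usable hosts: 254


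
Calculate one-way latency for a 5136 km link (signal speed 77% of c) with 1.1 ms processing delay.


Speed = 0.77 * 3e5 km/s = 231000 km/s
Propagation delay = 5136 / 231000 = 0.0222 s = 22.2338 ms
Processing delay = 1.1 ms
Total one-way latency = 23.3338 ms


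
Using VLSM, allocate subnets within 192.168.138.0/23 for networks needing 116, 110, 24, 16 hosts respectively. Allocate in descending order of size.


116 hosts -> /25 (126 usable): 192.168.138.0/25
110 hosts -> /25 (126 usable): 192.168.138.128/25
24 hosts -> /27 (30 usable): 192.168.139.0/27
16 hosts -> /27 (30 usable): 192.168.139.32/27
Allocation: 192.168.138.0/25 (116 hosts, 126 usable); 192.168.138.128/25 (110 hosts, 126 usable); 192.168.139.0/27 (24 hosts, 30 usable); 192.168.139.32/27 (16 hosts, 30 usable)


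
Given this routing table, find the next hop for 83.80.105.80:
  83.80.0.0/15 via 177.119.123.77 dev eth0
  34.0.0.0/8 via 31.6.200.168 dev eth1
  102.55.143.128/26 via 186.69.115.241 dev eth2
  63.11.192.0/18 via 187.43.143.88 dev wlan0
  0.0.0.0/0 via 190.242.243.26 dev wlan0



Longest prefix match for 83.80.105.80:
  /15 83.80.0.0: MATCH
  /8 34.0.0.0: no
  /26 102.55.143.128: no
  /18 63.11.192.0: no
  /0 0.0.0.0: MATCH
Selected: next-hop 177.119.123.77 via eth0 (matched /15)


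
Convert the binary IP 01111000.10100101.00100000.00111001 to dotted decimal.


01111000 = 120
10100101 = 165
00100000 = 32
00111001 = 57
IP: 120.165.32.57


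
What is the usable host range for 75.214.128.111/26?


Network: 75.214.128.64
Broadcast: 75.214.128.127
First usable = network + 1
Last usable = broadcast - 1
Range: 75.214.128.65 to 75.214.128.126


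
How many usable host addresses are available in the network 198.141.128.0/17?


Host bits = 32 - 17 = 15
Total addresses = 2^15 = 32768
Usable = total - 2 (network and broadcast)
Usable hosts: 32766


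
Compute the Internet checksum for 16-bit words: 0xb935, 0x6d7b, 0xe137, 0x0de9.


Sum all words (with carry folding):
+ 0xb935 = 0xb935
+ 0x6d7b = 0x26b1
+ 0xe137 = 0x07e9
+ 0x0de9 = 0x15d2
One's complement: ~0x15d2
Checksum = 0xea2d


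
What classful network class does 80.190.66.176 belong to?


First octet: 80
Binary: 01010000
0xxxxxxx -> Class A (1-126)
Class A, default mask 255.0.0.0 (/8)


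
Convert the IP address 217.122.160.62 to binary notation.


217 = 11011001
122 = 01111010
160 = 10100000
62 = 00111110
Binary: 11011001.01111010.10100000.00111110


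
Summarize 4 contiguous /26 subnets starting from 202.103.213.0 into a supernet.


Original prefix: /26
Number of subnets: 4 = 2^2
New prefix = 26 - 2 = 24
Supernet: 202.103.213.0/24


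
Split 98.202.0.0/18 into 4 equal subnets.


New prefix = 18 + 2 = 20
Each subnet has 4096 addresses
  98.202.0.0/20
  98.202.16.0/20
  98.202.32.0/20
  98.202.48.0/20
Subnets: 98.202.0.0/20, 98.202.16.0/20, 98.202.32.0/20, 98.202.48.0/20


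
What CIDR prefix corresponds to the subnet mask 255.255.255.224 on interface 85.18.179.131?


Binary: 11111111.11111111.11111111.11100000
Count leading 1s
Prefix: /27


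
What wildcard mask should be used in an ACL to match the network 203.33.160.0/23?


Subnet mask: 255.255.254.0
Wildcard = 255.255.255.255 - subnet mask
255 - 255 = 0
255 - 255 = 0
255 - 254 = 1
255 - 0 = 255
Wildcard: 0.0.1.255


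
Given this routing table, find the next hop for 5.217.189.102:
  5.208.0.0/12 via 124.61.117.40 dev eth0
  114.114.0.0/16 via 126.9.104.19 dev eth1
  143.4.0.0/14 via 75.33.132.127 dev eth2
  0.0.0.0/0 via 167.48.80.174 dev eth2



Longest prefix match for 5.217.189.102:
  /12 5.208.0.0: MATCH
  /16 114.114.0.0: no
  /14 143.4.0.0: no
  /0 0.0.0.0: MATCH
Selected: next-hop 124.61.117.40 via eth0 (matched /12)


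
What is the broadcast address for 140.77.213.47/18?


Network: 140.77.192.0/18
Host bits = 14
Set all host bits to 1:
Broadcast: 140.77.255.255


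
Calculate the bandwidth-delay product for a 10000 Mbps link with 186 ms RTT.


BDP = bandwidth * RTT
= 10000 Mbps * 186 ms
= 10000 * 1e6 * 186 / 1000 bits
= 1860000000 bits
= 232500000 bytes
= 227050.7812 KB
BDP = 1860000000 bits (232500000 bytes)


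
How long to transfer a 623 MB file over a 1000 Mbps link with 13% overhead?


Effective throughput = 1000 * (1 - 13/100) = 870 Mbps
File size in Mb = 623 * 8 = 4984 Mb
Time = 4984 / 870
Time = 5.7287 seconds


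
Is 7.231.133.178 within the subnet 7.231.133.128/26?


Subnet network: 7.231.133.128
Test IP AND mask: 7.231.133.128
Yes, 7.231.133.178 is in 7.231.133.128/26


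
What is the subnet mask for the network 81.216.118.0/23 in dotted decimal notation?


/23 means 23 network bits, 9 host bits
Binary: 11111111111111111111111000000000
Mask: 255.255.254.0


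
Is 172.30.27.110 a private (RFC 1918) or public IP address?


RFC 1918 private ranges:
  10.0.0.0/8 (10.0.0.0 - 10.255.255.255)
  172.16.0.0/12 (172.16.0.0 - 172.31.255.255)
  192.168.0.0/16 (192.168.0.0 - 192.168.255.255)
Private (in 172.16.0.0/12)


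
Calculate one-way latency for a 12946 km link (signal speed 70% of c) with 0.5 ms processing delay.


Speed = 0.7 * 3e5 km/s = 210000 km/s
Propagation delay = 12946 / 210000 = 0.0616 s = 61.6476 ms
Processing delay = 0.5 ms
Total one-way latency = 62.1476 ms


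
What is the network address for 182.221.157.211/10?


IP:   10110110.11011101.10011101.11010011
Mask: 11111111.11000000.00000000.00000000
AND operation:
Net:  10110110.11000000.00000000.00000000
Network: 182.192.0.0/10


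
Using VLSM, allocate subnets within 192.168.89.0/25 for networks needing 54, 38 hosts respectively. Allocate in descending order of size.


54 hosts -> /26 (62 usable): 192.168.89.0/26
38 hosts -> /26 (62 usable): 192.168.89.64/26
Allocation: 192.168.89.0/26 (54 hosts, 62 usable); 192.168.89.64/26 (38 hosts, 62 usable)


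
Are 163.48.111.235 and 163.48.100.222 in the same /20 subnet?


Mask: 255.255.240.0
163.48.111.235 AND mask = 163.48.96.0
163.48.100.222 AND mask = 163.48.96.0
Yes, same subnet (163.48.96.0)


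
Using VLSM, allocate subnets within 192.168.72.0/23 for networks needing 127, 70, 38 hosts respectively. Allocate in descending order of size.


127 hosts -> /24 (254 usable): 192.168.72.0/24
70 hosts -> /25 (126 usable): 192.168.73.0/25
38 hosts -> /26 (62 usable): 192.168.73.128/26
Allocation: 192.168.72.0/24 (127 hosts, 254 usable); 192.168.73.0/25 (70 hosts, 126 usable); 192.168.73.128/26 (38 hosts, 62 usable)


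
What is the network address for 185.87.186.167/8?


IP:   10111001.01010111.10111010.10100111
Mask: 11111111.00000000.00000000.00000000
AND operation:
Net:  10111001.00000000.00000000.00000000
Network: 185.0.0.0/8


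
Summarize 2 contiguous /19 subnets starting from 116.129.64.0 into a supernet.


Original prefix: /19
Number of subnets: 2 = 2^1
New prefix = 19 - 1 = 18
Supernet: 116.129.64.0/18


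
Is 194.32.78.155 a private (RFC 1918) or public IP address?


RFC 1918 private ranges:
  10.0.0.0/8 (10.0.0.0 - 10.255.255.255)
  172.16.0.0/12 (172.16.0.0 - 172.31.255.255)
  192.168.0.0/16 (192.168.0.0 - 192.168.255.255)
Public (not in any RFC 1918 range)


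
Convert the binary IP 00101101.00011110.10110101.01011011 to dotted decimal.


00101101 = 45
00011110 = 30
10110101 = 181
01011011 = 91
IP: 45.30.181.91


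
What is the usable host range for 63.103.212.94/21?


Network: 63.103.208.0
Broadcast: 63.103.215.255
First usable = network + 1
Last usable = broadcast - 1
Range: 63.103.208.1 to 63.103.215.254


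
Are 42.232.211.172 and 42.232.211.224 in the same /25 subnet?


Mask: 255.255.255.128
42.232.211.172 AND mask = 42.232.211.128
42.232.211.224 AND mask = 42.232.211.128
Yes, same subnet (42.232.211.128)


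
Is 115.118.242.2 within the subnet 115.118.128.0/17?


Subnet network: 115.118.128.0
Test IP AND mask: 115.118.128.0
Yes, 115.118.242.2 is in 115.118.128.0/17


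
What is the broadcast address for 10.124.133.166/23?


Network: 10.124.132.0/23
Host bits = 9
Set all host bits to 1:
Broadcast: 10.124.133.255


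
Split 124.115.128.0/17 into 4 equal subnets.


New prefix = 17 + 2 = 19
Each subnet has 8192 addresses
  124.115.128.0/19
  124.115.160.0/19
  124.115.192.0/19
  124.115.224.0/19
Subnets: 124.115.128.0/19, 124.115.160.0/19, 124.115.192.0/19, 124.115.224.0/19


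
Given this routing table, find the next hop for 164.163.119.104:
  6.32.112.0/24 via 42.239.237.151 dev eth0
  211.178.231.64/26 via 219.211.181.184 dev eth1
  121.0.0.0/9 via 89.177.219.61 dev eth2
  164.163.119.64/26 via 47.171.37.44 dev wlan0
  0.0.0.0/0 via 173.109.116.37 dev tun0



Longest prefix match for 164.163.119.104:
  /24 6.32.112.0: no
  /26 211.178.231.64: no
  /9 121.0.0.0: no
  /26 164.163.119.64: MATCH
  /0 0.0.0.0: MATCH
Selected: next-hop 47.171.37.44 via wlan0 (matched /26)


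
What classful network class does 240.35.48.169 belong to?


First octet: 240
Binary: 11110000
1111xxxx -> Class E (240-255)
Class E (reserved), default mask N/A


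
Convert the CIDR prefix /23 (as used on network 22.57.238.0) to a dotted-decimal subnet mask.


/23 means 23 network bits, 9 host bits
Binary: 11111111111111111111111000000000
Mask: 255.255.254.0


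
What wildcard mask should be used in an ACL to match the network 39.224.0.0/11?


Subnet mask: 255.224.0.0
Wildcard = 255.255.255.255 - subnet mask
255 - 255 = 0
255 - 224 = 31
255 - 0 = 255
255 - 0 = 255
Wildcard: 0.31.255.255


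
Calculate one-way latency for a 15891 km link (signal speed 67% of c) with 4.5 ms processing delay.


Speed = 0.67 * 3e5 km/s = 201000 km/s
Propagation delay = 15891 / 201000 = 0.0791 s = 79.0597 ms
Processing delay = 4.5 ms
Total one-way latency = 83.5597 ms


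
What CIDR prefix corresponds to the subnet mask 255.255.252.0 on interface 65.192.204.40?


Binary: 11111111.11111111.11111100.00000000
Count leading 1s
Prefix: /22


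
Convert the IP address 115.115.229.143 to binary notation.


115 = 01110011
115 = 01110011
229 = 11100101
143 = 10001111
Binary: 01110011.01110011.11100101.10001111


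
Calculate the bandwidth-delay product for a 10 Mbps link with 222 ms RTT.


BDP = bandwidth * RTT
= 10 Mbps * 222 ms
= 10 * 1e6 * 222 / 1000 bits
= 2220000 bits
= 277500 bytes
= 270.9961 KB
BDP = 2220000 bits (277500 bytes)


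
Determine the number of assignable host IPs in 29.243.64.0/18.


Host bits = 32 - 18 = 14
Total addresses = 2^14 = 16384
Usable = total - 2 (network and broadcast)
Usable hosts: 16382


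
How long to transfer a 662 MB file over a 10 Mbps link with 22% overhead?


Effective throughput = 10 * (1 - 22/100) = 7.8 Mbps
File size in Mb = 662 * 8 = 5296 Mb
Time = 5296 / 7.8
Time = 678.9744 seconds


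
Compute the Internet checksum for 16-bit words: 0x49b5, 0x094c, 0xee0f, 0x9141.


Sum all words (with carry folding):
+ 0x49b5 = 0x49b5
+ 0x094c = 0x5301
+ 0xee0f = 0x4111
+ 0x9141 = 0xd252
One's complement: ~0xd252
Checksum = 0x2dad


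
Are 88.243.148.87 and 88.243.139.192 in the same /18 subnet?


Mask: 255.255.192.0
88.243.148.87 AND mask = 88.243.128.0
88.243.139.192 AND mask = 88.243.128.0
Yes, same subnet (88.243.128.0)


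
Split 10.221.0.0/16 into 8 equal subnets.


New prefix = 16 + 3 = 19
Each subnet has 8192 addresses
  10.221.0.0/19
  10.221.32.0/19
  10.221.64.0/19
  10.221.96.0/19
  10.221.128.0/19
  10.221.160.0/19
  10.221.192.0/19
  10.221.224.0/19
Subnets: 10.221.0.0/19, 10.221.32.0/19, 10.221.64.0/19, 10.221.96.0/19, 10.221.128.0/19, 10.221.160.0/19, 10.221.192.0/19, 10.221.224.0/19


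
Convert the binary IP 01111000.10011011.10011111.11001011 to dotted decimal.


01111000 = 120
10011011 = 155
10011111 = 159
11001011 = 203
IP: 120.155.159.203


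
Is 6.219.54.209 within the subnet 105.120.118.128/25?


Subnet network: 105.120.118.128
Test IP AND mask: 6.219.54.128
No, 6.219.54.209 is not in 105.120.118.128/25


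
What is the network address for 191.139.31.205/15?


IP:   10111111.10001011.00011111.11001101
Mask: 11111111.11111110.00000000.00000000
AND operation:
Net:  10111111.10001010.00000000.00000000
Network: 191.138.0.0/15


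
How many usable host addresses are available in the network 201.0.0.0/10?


Host bits = 32 - 10 = 22
Total addresses = 2^22 = 4194304
Usable = total - 2 (network and broadcast)
Usable hosts: 4194302


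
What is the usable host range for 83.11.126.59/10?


Network: 83.0.0.0
Broadcast: 83.63.255.255
First usable = network + 1
Last usable = broadcast - 1
Range: 83.0.0.1 to 83.63.255.254


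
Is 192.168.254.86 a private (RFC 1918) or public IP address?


RFC 1918 private ranges:
  10.0.0.0/8 (10.0.0.0 - 10.255.255.255)
  172.16.0.0/12 (172.16.0.0 - 172.31.255.255)
  192.168.0.0/16 (192.168.0.0 - 192.168.255.255)
Private (in 192.168.0.0/16)


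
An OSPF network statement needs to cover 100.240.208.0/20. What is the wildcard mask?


Subnet mask: 255.255.240.0
Wildcard = 255.255.255.255 - subnet mask
255 - 255 = 0
255 - 255 = 0
255 - 240 = 15
255 - 0 = 255
Wildcard: 0.0.15.255


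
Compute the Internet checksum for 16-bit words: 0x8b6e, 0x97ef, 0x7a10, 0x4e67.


Sum all words (with carry folding):
+ 0x8b6e = 0x8b6e
+ 0x97ef = 0x235e
+ 0x7a10 = 0x9d6e
+ 0x4e67 = 0xebd5
One's complement: ~0xebd5
Checksum = 0x142a


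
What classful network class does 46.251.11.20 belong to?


First octet: 46
Binary: 00101110
0xxxxxxx -> Class A (1-126)
Class A, default mask 255.0.0.0 (/8)


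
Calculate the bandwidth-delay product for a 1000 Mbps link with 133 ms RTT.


BDP = bandwidth * RTT
= 1000 Mbps * 133 ms
= 1000 * 1e6 * 133 / 1000 bits
= 133000000 bits
= 16625000 bytes
= 16235.3516 KB
BDP = 133000000 bits (16625000 bytes)


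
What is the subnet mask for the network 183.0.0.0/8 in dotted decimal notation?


/8 means 8 network bits, 24 host bits
Binary: 11111111000000000000000000000000
Mask: 255.0.0.0


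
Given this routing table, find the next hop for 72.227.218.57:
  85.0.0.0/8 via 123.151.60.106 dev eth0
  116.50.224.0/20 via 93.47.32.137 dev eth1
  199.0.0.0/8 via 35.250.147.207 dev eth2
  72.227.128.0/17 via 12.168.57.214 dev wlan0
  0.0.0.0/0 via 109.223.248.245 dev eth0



Longest prefix match for 72.227.218.57:
  /8 85.0.0.0: no
  /20 116.50.224.0: no
  /8 199.0.0.0: no
  /17 72.227.128.0: MATCH
  /0 0.0.0.0: MATCH
Selected: next-hop 12.168.57.214 via wlan0 (matched /17)


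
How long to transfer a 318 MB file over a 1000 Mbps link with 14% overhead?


Effective throughput = 1000 * (1 - 14/100) = 860 Mbps
File size in Mb = 318 * 8 = 2544 Mb
Time = 2544 / 860
Time = 2.9581 seconds


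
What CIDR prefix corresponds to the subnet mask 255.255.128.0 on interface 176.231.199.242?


Binary: 11111111.11111111.10000000.00000000
Count leading 1s
Prefix: /17


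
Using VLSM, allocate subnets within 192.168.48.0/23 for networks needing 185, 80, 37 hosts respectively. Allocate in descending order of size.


185 hosts -> /24 (254 usable): 192.168.48.0/24
80 hosts -> /25 (126 usable): 192.168.49.0/25
37 hosts -> /26 (62 usable): 192.168.49.128/26
Allocation: 192.168.48.0/24 (185 hosts, 254 usable); 192.168.49.0/25 (80 hosts, 126 usable); 192.168.49.128/26 (37 hosts, 62 usable)


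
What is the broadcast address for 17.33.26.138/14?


Network: 17.32.0.0/14
Host bits = 18
Set all host bits to 1:
Broadcast: 17.35.255.255


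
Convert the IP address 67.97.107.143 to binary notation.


67 = 01000011
97 = 01100001
107 = 01101011
143 = 10001111
Binary: 01000011.01100001.01101011.10001111


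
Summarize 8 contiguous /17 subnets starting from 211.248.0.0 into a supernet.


Original prefix: /17
Number of subnets: 8 = 2^3
New prefix = 17 - 3 = 14
Supernet: 211.248.0.0/14


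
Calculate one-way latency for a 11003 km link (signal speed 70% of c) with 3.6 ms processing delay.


Speed = 0.7 * 3e5 km/s = 210000 km/s
Propagation delay = 11003 / 210000 = 0.0524 s = 52.3952 ms
Processing delay = 3.6 ms
Total one-way latency = 55.9952 ms


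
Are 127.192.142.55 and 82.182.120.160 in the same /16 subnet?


Mask: 255.255.0.0
127.192.142.55 AND mask = 127.192.0.0
82.182.120.160 AND mask = 82.182.0.0
No, different subnets (127.192.0.0 vs 82.182.0.0)


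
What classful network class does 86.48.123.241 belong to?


First octet: 86
Binary: 01010110
0xxxxxxx -> Class A (1-126)
Class A, default mask 255.0.0.0 (/8)


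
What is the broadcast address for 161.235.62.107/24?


Network: 161.235.62.0/24
Host bits = 8
Set all host bits to 1:
Broadcast: 161.235.62.255


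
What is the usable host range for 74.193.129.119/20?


Network: 74.193.128.0
Broadcast: 74.193.143.255
First usable = network + 1
Last usable = broadcast - 1
Range: 74.193.128.1 to 74.193.143.254


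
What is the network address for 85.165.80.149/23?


IP:   01010101.10100101.01010000.10010101
Mask: 11111111.11111111.11111110.00000000
AND operation:
Net:  01010101.10100101.01010000.00000000
Network: 85.165.80.0/23


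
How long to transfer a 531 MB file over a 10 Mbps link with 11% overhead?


Effective throughput = 10 * (1 - 11/100) = 8.9 Mbps
File size in Mb = 531 * 8 = 4248 Mb
Time = 4248 / 8.9
Time = 477.3034 seconds


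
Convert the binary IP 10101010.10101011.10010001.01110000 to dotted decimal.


10101010 = 170
10101011 = 171
10010001 = 145
01110000 = 112
IP: 170.171.145.112


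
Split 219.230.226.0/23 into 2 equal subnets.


New prefix = 23 + 1 = 24
Each subnet has 256 addresses
  219.230.226.0/24
  219.230.227.0/24
Subnets: 219.230.226.0/24, 219.230.227.0/24


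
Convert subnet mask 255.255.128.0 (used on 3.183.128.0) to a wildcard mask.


Subnet mask: 255.255.128.0
Wildcard = 255.255.255.255 - subnet mask
255 - 255 = 0
255 - 255 = 0
255 - 128 = 127
255 - 0 = 255
Wildcard: 0.0.127.255


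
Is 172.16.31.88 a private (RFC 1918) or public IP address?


RFC 1918 private ranges:
  10.0.0.0/8 (10.0.0.0 - 10.255.255.255)
  172.16.0.0/12 (172.16.0.0 - 172.31.255.255)
  192.168.0.0/16 (192.168.0.0 - 192.168.255.255)
Private (in 172.16.0.0/12)


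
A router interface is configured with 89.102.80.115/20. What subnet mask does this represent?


/20 means 20 network bits, 12 host bits
Binary: 11111111111111111111000000000000
Mask: 255.255.240.0


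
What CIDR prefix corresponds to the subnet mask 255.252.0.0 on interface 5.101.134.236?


Binary: 11111111.11111100.00000000.00000000
Count leading 1s
Prefix: /14


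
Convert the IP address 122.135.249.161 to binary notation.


122 = 01111010
135 = 10000111
249 = 11111001
161 = 10100001
Binary: 01111010.10000111.11111001.10100001


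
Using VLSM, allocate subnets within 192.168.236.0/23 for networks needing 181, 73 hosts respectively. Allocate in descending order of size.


181 hosts -> /24 (254 usable): 192.168.236.0/24
73 hosts -> /25 (126 usable): 192.168.237.0/25
Allocation: 192.168.236.0/24 (181 hosts, 254 usable); 192.168.237.0/25 (73 hosts, 126 usable)


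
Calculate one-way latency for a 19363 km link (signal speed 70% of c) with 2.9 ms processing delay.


Speed = 0.7 * 3e5 km/s = 210000 km/s
Propagation delay = 19363 / 210000 = 0.0922 s = 92.2048 ms
Processing delay = 2.9 ms
Total one-way latency = 95.1048 ms


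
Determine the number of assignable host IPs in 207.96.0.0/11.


Host bits = 32 - 11 = 21
Total addresses = 2^21 = 2097152
Usable = total - 2 (network and broadcast)
Usable hosts: 2097150


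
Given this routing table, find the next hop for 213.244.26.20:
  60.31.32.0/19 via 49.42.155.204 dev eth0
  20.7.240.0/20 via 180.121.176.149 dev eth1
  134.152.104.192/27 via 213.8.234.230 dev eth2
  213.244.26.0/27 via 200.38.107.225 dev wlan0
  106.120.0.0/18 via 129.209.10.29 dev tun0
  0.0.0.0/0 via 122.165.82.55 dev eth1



Longest prefix match for 213.244.26.20:
  /19 60.31.32.0: no
  /20 20.7.240.0: no
  /27 134.152.104.192: no
  /27 213.244.26.0: MATCH
  /18 106.120.0.0: no
  /0 0.0.0.0: MATCH
Selected: next-hop 200.38.107.225 via wlan0 (matched /27)


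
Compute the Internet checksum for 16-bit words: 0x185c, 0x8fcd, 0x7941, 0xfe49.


Sum all words (with carry folding):
+ 0x185c = 0x185c
+ 0x8fcd = 0xa829
+ 0x7941 = 0x216b
+ 0xfe49 = 0x1fb5
One's complement: ~0x1fb5
Checksum = 0xe04a


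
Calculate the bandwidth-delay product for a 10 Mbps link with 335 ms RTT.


BDP = bandwidth * RTT
= 10 Mbps * 335 ms
= 10 * 1e6 * 335 / 1000 bits
= 3350000 bits
= 418750 bytes
= 408.9355 KB
BDP = 3350000 bits (418750 bytes)


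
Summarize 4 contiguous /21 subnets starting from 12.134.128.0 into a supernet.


Original prefix: /21
Number of subnets: 4 = 2^2
New prefix = 21 - 2 = 19
Supernet: 12.134.128.0/19


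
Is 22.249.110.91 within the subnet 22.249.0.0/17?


Subnet network: 22.249.0.0
Test IP AND mask: 22.249.0.0
Yes, 22.249.110.91 is in 22.249.0.0/17


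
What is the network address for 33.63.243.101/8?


IP:   00100001.00111111.11110011.01100101
Mask: 11111111.00000000.00000000.00000000
AND operation:
Net:  00100001.00000000.00000000.00000000
Network: 33.0.0.0/8


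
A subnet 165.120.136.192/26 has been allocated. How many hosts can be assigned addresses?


Host bits = 32 - 26 = 6
Total addresses = 2^6 = 64
Usable = total - 2 (network and broadcast)
Usable hosts: 62


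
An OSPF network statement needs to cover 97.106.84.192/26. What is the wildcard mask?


Subnet mask: 255.255.255.192
Wildcard = 255.255.255.255 - subnet mask
255 - 255 = 0
255 - 255 = 0
255 - 255 = 0
255 - 192 = 63
Wildcard: 0.0.0.63


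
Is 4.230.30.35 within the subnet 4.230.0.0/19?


Subnet network: 4.230.0.0
Test IP AND mask: 4.230.0.0
Yes, 4.230.30.35 is in 4.230.0.0/19


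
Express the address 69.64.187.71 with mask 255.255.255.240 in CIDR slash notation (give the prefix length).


Binary: 11111111.11111111.11111111.11110000
Count leading 1s
Prefix: /28


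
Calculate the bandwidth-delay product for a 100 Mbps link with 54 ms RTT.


BDP = bandwidth * RTT
= 100 Mbps * 54 ms
= 100 * 1e6 * 54 / 1000 bits
= 5400000 bits
= 675000 bytes
= 659.1797 KB
BDP = 5400000 bits (675000 bytes)


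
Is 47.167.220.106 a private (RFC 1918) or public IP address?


RFC 1918 private ranges:
  10.0.0.0/8 (10.0.0.0 - 10.255.255.255)
  172.16.0.0/12 (172.16.0.0 - 172.31.255.255)
  192.168.0.0/16 (192.168.0.0 - 192.168.255.255)
Public (not in any RFC 1918 range)


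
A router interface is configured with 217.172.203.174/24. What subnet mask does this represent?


/24 means 24 network bits, 8 host bits
Binary: 11111111111111111111111100000000
Mask: 255.255.255.0


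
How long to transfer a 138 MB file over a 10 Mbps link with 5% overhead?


Effective throughput = 10 * (1 - 5/100) = 9.5 Mbps
File size in Mb = 138 * 8 = 1104 Mb
Time = 1104 / 9.5
Time = 116.2105 seconds


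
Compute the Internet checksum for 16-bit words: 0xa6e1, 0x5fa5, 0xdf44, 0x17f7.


Sum all words (with carry folding):
+ 0xa6e1 = 0xa6e1
+ 0x5fa5 = 0x0687
+ 0xdf44 = 0xe5cb
+ 0x17f7 = 0xfdc2
One's complement: ~0xfdc2
Checksum = 0x023d


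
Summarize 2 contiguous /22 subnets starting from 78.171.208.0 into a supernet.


Original prefix: /22
Number of subnets: 2 = 2^1
New prefix = 22 - 1 = 21
Supernet: 78.171.208.0/21


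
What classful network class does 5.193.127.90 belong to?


First octet: 5
Binary: 00000101
0xxxxxxx -> Class A (1-126)
Class A, default mask 255.0.0.0 (/8)


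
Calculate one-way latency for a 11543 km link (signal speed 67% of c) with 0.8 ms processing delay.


Speed = 0.67 * 3e5 km/s = 201000 km/s
Propagation delay = 11543 / 201000 = 0.0574 s = 57.4279 ms
Processing delay = 0.8 ms
Total one-way latency = 58.2279 ms


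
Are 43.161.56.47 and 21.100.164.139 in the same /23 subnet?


Mask: 255.255.254.0
43.161.56.47 AND mask = 43.161.56.0
21.100.164.139 AND mask = 21.100.164.0
No, different subnets (43.161.56.0 vs 21.100.164.0)


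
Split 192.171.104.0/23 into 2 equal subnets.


New prefix = 23 + 1 = 24
Each subnet has 256 addresses
  192.171.104.0/24
  192.171.105.0/24
Subnets: 192.171.104.0/24, 192.171.105.0/24


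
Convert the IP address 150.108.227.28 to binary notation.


150 = 10010110
108 = 01101100
227 = 11100011
28 = 00011100
Binary: 10010110.01101100.11100011.00011100


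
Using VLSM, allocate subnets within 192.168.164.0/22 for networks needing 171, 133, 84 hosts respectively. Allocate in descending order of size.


171 hosts -> /24 (254 usable): 192.168.164.0/24
133 hosts -> /24 (254 usable): 192.168.165.0/24
84 hosts -> /25 (126 usable): 192.168.166.0/25
Allocation: 192.168.164.0/24 (171 hosts, 254 usable); 192.168.165.0/24 (133 hosts, 254 usable); 192.168.166.0/25 (84 hosts, 126 usable)


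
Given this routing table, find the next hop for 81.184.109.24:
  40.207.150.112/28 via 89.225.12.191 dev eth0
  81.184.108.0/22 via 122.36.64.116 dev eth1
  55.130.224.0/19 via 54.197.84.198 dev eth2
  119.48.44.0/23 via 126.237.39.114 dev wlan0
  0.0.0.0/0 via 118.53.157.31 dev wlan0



Longest prefix match for 81.184.109.24:
  /28 40.207.150.112: no
  /22 81.184.108.0: MATCH
  /19 55.130.224.0: no
  /23 119.48.44.0: no
  /0 0.0.0.0: MATCH
Selected: next-hop 122.36.64.116 via eth1 (matched /22)


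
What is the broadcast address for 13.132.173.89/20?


Network: 13.132.160.0/20
Host bits = 12
Set all host bits to 1:
Broadcast: 13.132.175.255


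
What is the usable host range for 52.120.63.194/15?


Network: 52.120.0.0
Broadcast: 52.121.255.255
First usable = network + 1
Last usable = broadcast - 1
Range: 52.120.0.1 to 52.121.255.254


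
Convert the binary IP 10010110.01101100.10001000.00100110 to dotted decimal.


10010110 = 150
01101100 = 108
10001000 = 136
00100110 = 38
IP: 150.108.136.38


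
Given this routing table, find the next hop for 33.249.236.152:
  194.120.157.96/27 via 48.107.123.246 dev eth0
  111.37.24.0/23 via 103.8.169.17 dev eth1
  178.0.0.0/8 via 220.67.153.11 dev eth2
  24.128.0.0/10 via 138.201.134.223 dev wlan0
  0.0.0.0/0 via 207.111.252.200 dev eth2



Longest prefix match for 33.249.236.152:
  /27 194.120.157.96: no
  /23 111.37.24.0: no
  /8 178.0.0.0: no
  /10 24.128.0.0: no
  /0 0.0.0.0: MATCH
Selected: next-hop 207.111.252.200 via eth2 (matched /0)


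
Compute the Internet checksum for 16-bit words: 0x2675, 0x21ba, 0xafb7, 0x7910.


Sum all words (with carry folding):
+ 0x2675 = 0x2675
+ 0x21ba = 0x482f
+ 0xafb7 = 0xf7e6
+ 0x7910 = 0x70f7
One's complement: ~0x70f7
Checksum = 0x8f08


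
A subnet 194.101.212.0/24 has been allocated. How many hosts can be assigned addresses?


Host bits = 32 - 24 = 8
Total addresses = 2^8 = 256
Usable = total - 2 (network and broadcast)
Usable hosts: 254


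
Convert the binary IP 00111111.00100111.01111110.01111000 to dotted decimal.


00111111 = 63
00100111 = 39
01111110 = 126
01111000 = 120
IP: 63.39.126.120


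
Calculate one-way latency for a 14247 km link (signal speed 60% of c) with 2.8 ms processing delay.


Speed = 0.6 * 3e5 km/s = 180000 km/s
Propagation delay = 14247 / 180000 = 0.0791 s = 79.15 ms
Processing delay = 2.8 ms
Total one-way latency = 81.95 ms


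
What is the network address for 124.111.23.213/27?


IP:   01111100.01101111.00010111.11010101
Mask: 11111111.11111111.11111111.11100000
AND operation:
Net:  01111100.01101111.00010111.11000000
Network: 124.111.23.192/27


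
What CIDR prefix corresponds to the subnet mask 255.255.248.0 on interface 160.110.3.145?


Binary: 11111111.11111111.11111000.00000000
Count leading 1s
Prefix: /21


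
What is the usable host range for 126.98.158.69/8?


Network: 126.0.0.0
Broadcast: 126.255.255.255
First usable = network + 1
Last usable = broadcast - 1
Range: 126.0.0.1 to 126.255.255.254


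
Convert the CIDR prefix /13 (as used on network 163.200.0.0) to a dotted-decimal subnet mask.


/13 means 13 network bits, 19 host bits
Binary: 11111111111110000000000000000000
Mask: 255.248.0.0


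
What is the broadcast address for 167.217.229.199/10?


Network: 167.192.0.0/10
Host bits = 22
Set all host bits to 1:
Broadcast: 167.255.255.255


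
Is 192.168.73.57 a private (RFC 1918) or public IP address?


RFC 1918 private ranges:
  10.0.0.0/8 (10.0.0.0 - 10.255.255.255)
  172.16.0.0/12 (172.16.0.0 - 172.31.255.255)
  192.168.0.0/16 (192.168.0.0 - 192.168.255.255)
Private (in 192.168.0.0/16)


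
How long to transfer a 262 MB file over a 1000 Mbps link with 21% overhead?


Effective throughput = 1000 * (1 - 21/100) = 790 Mbps
File size in Mb = 262 * 8 = 2096 Mb
Time = 2096 / 790
Time = 2.6532 seconds


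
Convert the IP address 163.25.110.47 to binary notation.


163 = 10100011
25 = 00011001
110 = 01101110
47 = 00101111
Binary: 10100011.00011001.01101110.00101111


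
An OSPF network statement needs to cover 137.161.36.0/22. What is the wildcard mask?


Subnet mask: 255.255.252.0
Wildcard = 255.255.255.255 - subnet mask
255 - 255 = 0
255 - 255 = 0
255 - 252 = 3
255 - 0 = 255
Wildcard: 0.0.3.255


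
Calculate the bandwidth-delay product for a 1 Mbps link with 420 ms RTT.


BDP = bandwidth * RTT
= 1 Mbps * 420 ms
= 1 * 1e6 * 420 / 1000 bits
= 420000 bits
= 52500 bytes
= 51.2695 KB
BDP = 420000 bits (52500 bytes)


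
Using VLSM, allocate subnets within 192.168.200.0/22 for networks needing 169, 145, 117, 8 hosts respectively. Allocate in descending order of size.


169 hosts -> /24 (254 usable): 192.168.200.0/24
145 hosts -> /24 (254 usable): 192.168.201.0/24
117 hosts -> /25 (126 usable): 192.168.202.0/25
8 hosts -> /28 (14 usable): 192.168.202.128/28
Allocation: 192.168.200.0/24 (169 hosts, 254 usable); 192.168.201.0/24 (145 hosts, 254 usable); 192.168.202.0/25 (117 hosts, 126 usable); 192.168.202.128/28 (8 hosts, 14 usable)


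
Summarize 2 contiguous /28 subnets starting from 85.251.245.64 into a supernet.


Original prefix: /28
Number of subnets: 2 = 2^1
New prefix = 28 - 1 = 27
Supernet: 85.251.245.64/27


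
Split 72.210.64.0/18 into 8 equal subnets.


New prefix = 18 + 3 = 21
Each subnet has 2048 addresses
  72.210.64.0/21
  72.210.72.0/21
  72.210.80.0/21
  72.210.88.0/21
  72.210.96.0/21
  72.210.104.0/21
  72.210.112.0/21
  72.210.120.0/21
Subnets: 72.210.64.0/21, 72.210.72.0/21, 72.210.80.0/21, 72.210.88.0/21, 72.210.96.0/21, 72.210.104.0/21, 72.210.112.0/21, 72.210.120.0/21


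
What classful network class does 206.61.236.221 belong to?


First octet: 206
Binary: 11001110
110xxxxx -> Class C (192-223)
Class C, default mask 255.255.255.0 (/24)


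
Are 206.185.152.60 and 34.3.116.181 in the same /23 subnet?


Mask: 255.255.254.0
206.185.152.60 AND mask = 206.185.152.0
34.3.116.181 AND mask = 34.3.116.0
No, different subnets (206.185.152.0 vs 34.3.116.0)


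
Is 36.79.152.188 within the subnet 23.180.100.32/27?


Subnet network: 23.180.100.32
Test IP AND mask: 36.79.152.160
No, 36.79.152.188 is not in 23.180.100.32/27


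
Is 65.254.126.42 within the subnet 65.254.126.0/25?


Subnet network: 65.254.126.0
Test IP AND mask: 65.254.126.0
Yes, 65.254.126.42 is in 65.254.126.0/25


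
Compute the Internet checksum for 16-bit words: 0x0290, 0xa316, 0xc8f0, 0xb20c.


Sum all words (with carry folding):
+ 0x0290 = 0x0290
+ 0xa316 = 0xa5a6
+ 0xc8f0 = 0x6e97
+ 0xb20c = 0x20a4
One's complement: ~0x20a4
Checksum = 0xdf5b


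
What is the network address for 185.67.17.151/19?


IP:   10111001.01000011.00010001.10010111
Mask: 11111111.11111111.11100000.00000000
AND operation:
Net:  10111001.01000011.00000000.00000000
Network: 185.67.0.0/19


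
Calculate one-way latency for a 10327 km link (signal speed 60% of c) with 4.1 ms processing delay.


Speed = 0.6 * 3e5 km/s = 180000 km/s
Propagation delay = 10327 / 180000 = 0.0574 s = 57.3722 ms
Processing delay = 4.1 ms
Total one-way latency = 61.4722 ms


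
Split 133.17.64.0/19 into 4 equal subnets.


New prefix = 19 + 2 = 21
Each subnet has 2048 addresses
  133.17.64.0/21
  133.17.72.0/21
  133.17.80.0/21
  133.17.88.0/21
Subnets: 133.17.64.0/21, 133.17.72.0/21, 133.17.80.0/21, 133.17.88.0/21


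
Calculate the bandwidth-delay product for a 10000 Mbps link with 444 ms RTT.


BDP = bandwidth * RTT
= 10000 Mbps * 444 ms
= 10000 * 1e6 * 444 / 1000 bits
= 4440000000 bits
= 555000000 bytes
= 541992.1875 KB
BDP = 4440000000 bits (555000000 bytes)


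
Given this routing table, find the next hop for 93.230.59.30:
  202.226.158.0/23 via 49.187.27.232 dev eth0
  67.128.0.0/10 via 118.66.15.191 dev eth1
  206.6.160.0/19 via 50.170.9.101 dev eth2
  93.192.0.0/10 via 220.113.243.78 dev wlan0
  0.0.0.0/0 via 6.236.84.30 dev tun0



Longest prefix match for 93.230.59.30:
  /23 202.226.158.0: no
  /10 67.128.0.0: no
  /19 206.6.160.0: no
  /10 93.192.0.0: MATCH
  /0 0.0.0.0: MATCH
Selected: next-hop 220.113.243.78 via wlan0 (matched /10)


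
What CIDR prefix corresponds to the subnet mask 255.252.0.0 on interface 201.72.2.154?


Binary: 11111111.11111100.00000000.00000000
Count leading 1s
Prefix: /14


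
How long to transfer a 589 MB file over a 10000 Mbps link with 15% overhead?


Effective throughput = 10000 * (1 - 15/100) = 8500 Mbps
File size in Mb = 589 * 8 = 4712 Mb
Time = 4712 / 8500
Time = 0.5544 seconds


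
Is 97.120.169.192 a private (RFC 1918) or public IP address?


RFC 1918 private ranges:
  10.0.0.0/8 (10.0.0.0 - 10.255.255.255)
  172.16.0.0/12 (172.16.0.0 - 172.31.255.255)
  192.168.0.0/16 (192.168.0.0 - 192.168.255.255)
Public (not in any RFC 1918 range)


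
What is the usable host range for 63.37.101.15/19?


Network: 63.37.96.0
Broadcast: 63.37.127.255
First usable = network + 1
Last usable = broadcast - 1
Range: 63.37.96.1 to 63.37.127.254


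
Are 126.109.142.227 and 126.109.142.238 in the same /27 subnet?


Mask: 255.255.255.224
126.109.142.227 AND mask = 126.109.142.224
126.109.142.238 AND mask = 126.109.142.224
Yes, same subnet (126.109.142.224)


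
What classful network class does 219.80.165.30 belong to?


First octet: 219
Binary: 11011011
110xxxxx -> Class C (192-223)
Class C, default mask 255.255.255.0 (/24)


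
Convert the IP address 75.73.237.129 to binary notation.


75 = 01001011
73 = 01001001
237 = 11101101
129 = 10000001
Binary: 01001011.01001001.11101101.10000001


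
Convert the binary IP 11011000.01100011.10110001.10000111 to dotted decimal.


11011000 = 216
01100011 = 99
10110001 = 177
10000111 = 135
IP: 216.99.177.135


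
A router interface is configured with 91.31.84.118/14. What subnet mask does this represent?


/14 means 14 network bits, 18 host bits
Binary: 11111111111111000000000000000000
Mask: 255.252.0.0


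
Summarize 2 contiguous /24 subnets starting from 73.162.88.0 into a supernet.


Original prefix: /24
Number of subnets: 2 = 2^1
New prefix = 24 - 1 = 23
Supernet: 73.162.88.0/23


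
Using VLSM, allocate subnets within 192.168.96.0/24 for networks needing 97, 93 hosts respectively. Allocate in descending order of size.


97 hosts -> /25 (126 usable): 192.168.96.0/25
93 hosts -> /25 (126 usable): 192.168.96.128/25
Allocation: 192.168.96.0/25 (97 hosts, 126 usable); 192.168.96.128/25 (93 hosts, 126 usable)


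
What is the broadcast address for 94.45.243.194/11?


Network: 94.32.0.0/11
Host bits = 21
Set all host bits to 1:
Broadcast: 94.63.255.255


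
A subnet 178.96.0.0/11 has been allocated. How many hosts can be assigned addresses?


Host bits = 32 - 11 = 21
Total addresses = 2^21 = 2097152
Usable = total - 2 (network and broadcast)
Usable hosts: 2097150
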